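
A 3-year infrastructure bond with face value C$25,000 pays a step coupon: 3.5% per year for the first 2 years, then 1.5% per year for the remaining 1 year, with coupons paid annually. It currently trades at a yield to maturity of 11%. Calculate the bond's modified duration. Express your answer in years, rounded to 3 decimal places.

2.600 years

Periodic yield y = 0.11. First find Macaulay duration:
  t   CF        PV=CF/(1+0.11)^t    t·PV
  1       875.00       788.2883       788.2883
  2       875.00       710.1696     1,420.3393
  3    25,375.00    18,553.9813    55,661.9439
  Σ                 20,052.4392    57,870.5714
P = 20,052.4392; Macaulay duration = 57,870.5714 / 20,052.4392 = 2.88596 years.
Modified duration = D_Mac / (1 + y) = 2.88596 / 1.11 = 2.59997 years.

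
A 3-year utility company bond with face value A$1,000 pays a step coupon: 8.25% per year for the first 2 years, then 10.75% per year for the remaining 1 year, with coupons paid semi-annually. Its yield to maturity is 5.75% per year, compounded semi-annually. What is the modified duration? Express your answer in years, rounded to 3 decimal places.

Periodic yield y = 0.02875. First find Macaulay duration:
  t   CF        PV=CF/(1+0.02875)^t    t·PV
  1        41.25        40.0972        40.0972
  2        41.25        38.9766        77.9533
  3        41.25        37.8874       113.6621
  4        41.25        36.8285       147.3142
  5        53.75        46.6476       233.2380
  6     1,053.75       888.9524     5,333.7143
  Σ                  1,089.3897     5,945.9790
P = 1,089.3897; Macaulay duration = 5,945.9790 / 1,089.3897 = 5.45808 half-year periods = 2.72904 years.
Modified duration = D_Mac / (1 + y) = 2.72904 / 1.02875 = 2.65277 years.

2.653 years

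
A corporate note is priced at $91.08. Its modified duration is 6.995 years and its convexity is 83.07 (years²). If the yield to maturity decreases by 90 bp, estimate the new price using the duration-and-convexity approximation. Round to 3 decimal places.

$97.120

Duration effect: -D_mod·Δy = -6.995 × (-0.009) = +0.062955
Convexity effect: ½·C·(Δy)² = 0.5 × 83.07 × (-0.009)² = +0.003364335
ΔP/P ≈ +0.062955 + 0.003364335 = +0.066319335
New price ≈ 91.08 × (1 + 0.066319335) = 97.1203650318.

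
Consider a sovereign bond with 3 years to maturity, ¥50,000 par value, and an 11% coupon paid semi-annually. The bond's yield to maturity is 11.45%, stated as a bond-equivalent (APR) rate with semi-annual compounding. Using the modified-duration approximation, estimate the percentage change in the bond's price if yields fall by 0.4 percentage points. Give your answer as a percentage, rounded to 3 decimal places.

Periodic yield y = 0.05725. Modified duration first:
  t   CF        PV=CF/(1+0.05725)^t    t·PV
  1     2,750.00     2,601.0877     2,601.0877
  2     2,750.00     2,460.2390     4,920.4781
  3     2,750.00     2,327.0173     6,981.0519
  4     2,750.00     2,201.0095     8,804.0380
  5     2,750.00     2,081.8250    10,409.1251
  6    52,750.00    37,770.8102   226,624.8614
  Σ                 49,441.9888   260,340.6422
P = 49,441.9888; D_Mac = 5.26558 half-year periods = 2.63279 yrs; D_mod = 2.63279/(1+0.05725) = 2.49022 yrs.
ΔP/P ≈ -D_mod · Δy = -2.49022 × (-0.004) = +0.009961 = +0.9961%.

+0.996%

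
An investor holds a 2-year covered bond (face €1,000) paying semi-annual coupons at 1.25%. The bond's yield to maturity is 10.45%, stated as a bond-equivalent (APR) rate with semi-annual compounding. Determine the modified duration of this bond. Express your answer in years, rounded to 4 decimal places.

1.8811 years

Periodic yield y = 0.05225. First find Macaulay duration:
  t   CF        PV=CF/(1+0.05225)^t    t·PV
  1         6.25         5.9397         5.9397
  2         6.25         5.6447        11.2894
  3         6.25         5.3644        16.0933
  4     1,006.25       820.7864     3,283.1456
  Σ                    837.7352     3,316.4680
P = 837.7352; Macaulay duration = 3,316.4680 / 837.7352 = 3.95885 half-year periods = 1.97942 years.
Modified duration = D_Mac / (1 + y) = 1.97942 / 1.05225 = 1.88114 years.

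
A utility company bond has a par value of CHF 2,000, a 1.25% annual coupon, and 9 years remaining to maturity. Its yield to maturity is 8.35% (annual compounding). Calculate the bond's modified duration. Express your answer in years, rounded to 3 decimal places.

Periodic yield y = 0.0835. First find Macaulay duration:
  t   CF        PV=CF/(1+0.0835)^t    t·PV
  1        25.00        23.0734        23.0734
  2        25.00        21.2952        42.5904
  3        25.00        19.6541        58.9623
  4        25.00        18.1395        72.5578
  5        25.00        16.7415        83.7077
  6        25.00        15.4514        92.7081
  7        25.00        14.2606        99.8242
  8        25.00        13.1616       105.2928
  9     2,025.00       983.9313     8,855.3819
  Σ                  1,125.7086     9,434.0987
P = 1,125.7086; Macaulay duration = 9,434.0987 / 1,125.7086 = 8.38059 years.
Modified duration = D_Mac / (1 + y) = 8.38059 / 1.0835 = 7.73474 years.

7.735 years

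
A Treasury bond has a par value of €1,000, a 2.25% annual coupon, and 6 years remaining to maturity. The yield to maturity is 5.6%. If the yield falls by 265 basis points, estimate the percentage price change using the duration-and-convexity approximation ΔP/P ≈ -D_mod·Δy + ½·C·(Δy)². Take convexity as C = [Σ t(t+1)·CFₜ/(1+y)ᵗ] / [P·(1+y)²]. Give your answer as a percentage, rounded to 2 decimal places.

With y = 0.056:
  t   CF        PV=CF/(1+0.056)^t    t·PV        t(t+1)·PV
  1        22.50        21.3068        21.3068          42.6136
  2        22.50        20.1769        40.3538         121.0615
  3        22.50        19.1069        57.3208         229.2831
  4        22.50        18.0937        72.3747         361.8736
  5        22.50        17.1342        85.6708         514.0249
  6     1,022.50       737.3604     4,424.1624      30,969.1366
  Σ                    833.1789     4,701.1893      32,237.9933
P = 833.1789; D_Mac = 5.64247 yrs; D_mod = 5.34325 yrs; C = 34.69780.
Duration effect: -5.34325 × (-0.0265) = +0.141596
Convexity effect: 0.5 × 34.69780 × (-0.0265)² = +0.0121833
ΔP/P ≈ +0.141596 + 0.0121833 = +0.153779 = +15.3779%.

+15.38%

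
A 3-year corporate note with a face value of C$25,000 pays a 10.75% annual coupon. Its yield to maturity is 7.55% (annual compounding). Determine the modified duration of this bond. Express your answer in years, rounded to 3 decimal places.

2.538 years

Periodic yield y = 0.0755. First find Macaulay duration:
  t   CF        PV=CF/(1+0.0755)^t    t·PV
  1     2,687.50     2,498.8377     2,498.8377
  2     2,687.50     2,323.4196     4,646.8391
  3    27,687.50    22,256.2761    66,768.8282
  Σ                 27,078.5334    73,914.5051
P = 27,078.5334; Macaulay duration = 73,914.5051 / 27,078.5334 = 2.72963 years.
Modified duration = D_Mac / (1 + y) = 2.72963 / 1.0755 = 2.53801 years.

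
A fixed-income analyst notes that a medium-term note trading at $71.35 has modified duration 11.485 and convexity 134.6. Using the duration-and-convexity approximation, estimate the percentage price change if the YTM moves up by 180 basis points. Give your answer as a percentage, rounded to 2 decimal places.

-18.49%

Duration effect: -D_mod·Δy = -11.485 × (+0.018) = -0.206730
Convexity effect: ½·C·(Δy)² = 0.5 × 134.6 × (0.018)² = +0.0218052
ΔP/P ≈ -0.206730 + 0.0218052 = -0.1849248
= -18.49248%.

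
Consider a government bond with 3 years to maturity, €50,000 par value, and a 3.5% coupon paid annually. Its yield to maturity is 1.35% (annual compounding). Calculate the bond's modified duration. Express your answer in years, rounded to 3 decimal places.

Periodic yield y = 0.0135. First find Macaulay duration:
  t   CF        PV=CF/(1+0.0135)^t    t·PV
  1     1,750.00     1,726.6897     1,726.6897
  2     1,750.00     1,703.6899     3,407.3798
  3    51,750.00    49,709.4657   149,128.3971
  Σ                 53,139.8453   154,262.4665
P = 53,139.8453; Macaulay duration = 154,262.4665 / 53,139.8453 = 2.90295 years.
Modified duration = D_Mac / (1 + y) = 2.90295 / 1.0135 = 2.86429 years.

2.864 years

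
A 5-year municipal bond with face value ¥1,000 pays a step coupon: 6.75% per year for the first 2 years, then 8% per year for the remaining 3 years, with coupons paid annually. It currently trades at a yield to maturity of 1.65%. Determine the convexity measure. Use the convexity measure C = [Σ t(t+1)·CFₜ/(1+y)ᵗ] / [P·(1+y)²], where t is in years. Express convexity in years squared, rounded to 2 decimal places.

With y = 0.0165:
  t   CF        PV=CF/(1+0.0165)^t    t·PV        t(t+1)·PV
  1        67.50        66.4043        66.4043         132.8087
  2        67.50        65.3264       130.6529         391.9587
  3        80.00        76.1672       228.5015         914.0061
  4        80.00        74.9308       299.7233       1,498.6163
  5     1,080.00       995.1461     4,975.7304      29,854.3827
  Σ                  1,277.9748     5,701.0124      32,791.7724
P = 1,277.9748.
Convexity = Σ t(t+1)·PV / [P·(1+y)²] = 32,791.7724 / (1,277.9748 × 1.033272) = 24.83292.

24.83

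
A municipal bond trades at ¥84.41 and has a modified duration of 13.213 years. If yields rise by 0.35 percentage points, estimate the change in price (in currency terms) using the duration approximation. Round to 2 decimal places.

-¥3.90

Duration approximation: ΔP/P ≈ -D_mod · Δy = -13.213 × (+0.0035) = -0.0462455.
ΔP ≈ 84.41 × (-0.0462455) = -3.903582655.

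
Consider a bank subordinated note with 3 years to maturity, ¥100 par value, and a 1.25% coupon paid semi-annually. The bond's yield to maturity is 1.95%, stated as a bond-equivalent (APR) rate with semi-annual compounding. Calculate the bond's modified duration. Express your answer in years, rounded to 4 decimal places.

Periodic yield y = 0.00975. First find Macaulay duration:
  t   CF        PV=CF/(1+0.00975)^t    t·PV
  1        0.625         0.6190         0.6190
  2        0.625         0.6130         1.2260
  3        0.625         0.6071         1.8212
  4        0.625         0.6012         2.4048
  5        0.625         0.5954         2.9770
  6      100.625        94.9342       569.6052
  Σ                     97.9698       578.6532
P = 97.9698; Macaulay duration = 578.6532 / 97.9698 = 5.90644 half-year periods = 2.95322 years.
Modified duration = D_Mac / (1 + y) = 2.95322 / 1.00975 = 2.92471 years.

2.9247 years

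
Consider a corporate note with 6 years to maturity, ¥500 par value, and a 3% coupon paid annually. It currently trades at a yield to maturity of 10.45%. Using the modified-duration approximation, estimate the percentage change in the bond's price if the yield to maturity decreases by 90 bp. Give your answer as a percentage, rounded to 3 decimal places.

+4.458%

Periodic yield y = 0.1045. Modified duration first:
  t   CF        PV=CF/(1+0.1045)^t    t·PV
  1        15.00        13.5808        13.5808
  2        15.00        12.2959        24.5918
  3        15.00        11.1325        33.3976
  4        15.00        10.0793        40.3170
  5        15.00         9.1256        45.6281
  6       515.00       283.6697     1,702.0180
  Σ                    339.8838     1,859.5334
P = 339.8838; D_Mac = 5.47109 yrs; D_mod = 5.47109/(1+0.1045) = 4.95345 yrs.
ΔP/P ≈ -D_mod · Δy = -4.95345 × (-0.009) = +0.044581 = +4.4581%.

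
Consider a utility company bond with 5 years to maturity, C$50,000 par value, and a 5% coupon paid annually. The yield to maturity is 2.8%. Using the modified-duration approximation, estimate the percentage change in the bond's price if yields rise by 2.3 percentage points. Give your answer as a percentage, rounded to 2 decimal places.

Periodic yield y = 0.028. Modified duration first:
  t   CF        PV=CF/(1+0.028)^t    t·PV
  1     2,500.00     2,431.9066     2,431.9066
  2     2,500.00     2,365.6679     4,731.3358
  3     2,500.00     2,301.2334     6,903.7001
  4     2,500.00     2,238.5539     8,954.2155
  5    52,500.00    45,729.2133   228,646.0665
  Σ                 55,066.5751   251,667.2246
P = 55,066.5751; D_Mac = 4.57024 yrs; D_mod = 4.57024/(1+0.028) = 4.44575 yrs.
ΔP/P ≈ -D_mod · Δy = -4.44575 × (+0.023) = -0.102252 = -10.2252%.

-10.23%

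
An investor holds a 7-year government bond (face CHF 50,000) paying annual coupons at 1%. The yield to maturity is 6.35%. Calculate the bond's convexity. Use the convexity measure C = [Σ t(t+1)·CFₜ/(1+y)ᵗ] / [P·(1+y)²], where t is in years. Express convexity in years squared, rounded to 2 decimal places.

With y = 0.0635:
  t   CF        PV=CF/(1+0.0635)^t    t·PV        t(t+1)·PV
  1       500.00       470.1457       470.1457         940.2915
  2       500.00       442.0740       884.1481       2,652.4443
  3       500.00       415.6785     1,247.0354       4,988.1415
  4       500.00       390.8589     1,563.4357       7,817.1784
  5       500.00       367.5213     1,837.6066      11,025.6395
  6       500.00       345.5772     2,073.4630      14,514.2410
  7    50,500.00    32,819.2701   229,734.8909   1,837,879.1270
  Σ                 35,251.1258   237,810.7253   1,879,817.0631
P = 35,251.1258.
Convexity = Σ t(t+1)·PV / [P·(1+y)²] = 1,879,817.0631 / (35,251.1258 × 1.131032) = 47.14847.

47.15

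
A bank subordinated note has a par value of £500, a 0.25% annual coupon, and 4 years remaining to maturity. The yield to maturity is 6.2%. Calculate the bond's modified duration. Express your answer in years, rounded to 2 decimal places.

Periodic yield y = 0.062. First find Macaulay duration:
  t   CF        PV=CF/(1+0.062)^t    t·PV
  1         1.25         1.1770         1.1770
  2         1.25         1.1083         2.2166
  3         1.25         1.0436         3.1308
  4       501.25       394.0545     1,576.2181
  Σ                    397.3835     1,582.7426
P = 397.3835; Macaulay duration = 1,582.7426 / 397.3835 = 3.98291 years.
Modified duration = D_Mac / (1 + y) = 3.98291 / 1.062 = 3.75039 years.

3.75 years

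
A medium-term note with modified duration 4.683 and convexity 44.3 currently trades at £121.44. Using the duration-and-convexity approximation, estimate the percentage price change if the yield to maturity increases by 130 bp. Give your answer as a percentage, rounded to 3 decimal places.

-5.714%

Duration effect: -D_mod·Δy = -4.683 × (+0.013) = -0.060879
Convexity effect: ½·C·(Δy)² = 0.5 × 44.3 × (0.013)² = +0.00374335
ΔP/P ≈ -0.060879 + 0.00374335 = -0.05713565
= -5.713565%.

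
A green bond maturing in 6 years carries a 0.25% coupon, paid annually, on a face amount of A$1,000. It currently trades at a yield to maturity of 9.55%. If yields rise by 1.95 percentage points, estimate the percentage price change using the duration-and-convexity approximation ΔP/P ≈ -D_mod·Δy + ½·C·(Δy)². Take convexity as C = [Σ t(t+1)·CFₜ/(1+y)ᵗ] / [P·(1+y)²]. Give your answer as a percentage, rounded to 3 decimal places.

-9.930%

With y = 0.0955:
  t   CF        PV=CF/(1+0.0955)^t    t·PV        t(t+1)·PV
  1         2.50         2.2821         2.2821           4.5641
  2         2.50         2.0831         4.1662          12.4987
  3         2.50         1.9015         5.7046          22.8183
  4         2.50         1.7358         6.9431          34.7153
  5         2.50         1.5844         7.9222          47.5335
  6     1,002.50       579.9761     3,479.8565      24,358.9958
  Σ                    589.5630     3,506.8747      24,481.1257
P = 589.5630; D_Mac = 5.94826 yrs; D_mod = 5.42972 yrs; C = 34.60002.
Duration effect: -5.42972 × (+0.0195) = -0.105880
Convexity effect: 0.5 × 34.60002 × (0.0195)² = +0.0065783
ΔP/P ≈ -0.105880 + 0.0065783 = -0.099301 = -9.9301%.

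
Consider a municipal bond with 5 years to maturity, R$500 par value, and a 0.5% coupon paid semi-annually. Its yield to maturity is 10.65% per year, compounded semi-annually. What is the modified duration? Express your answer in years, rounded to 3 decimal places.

4.675 years

Periodic yield y = 0.05325. First find Macaulay duration:
  t   CF        PV=CF/(1+0.05325)^t    t·PV
  1         1.25         1.1868         1.1868
  2         1.25         1.1268         2.2536
  3         1.25         1.0698         3.2095
  4         1.25         1.0157         4.0630
  5         1.25         0.9644         4.8219
  6         1.25         0.9156         5.4938
  7         1.25         0.8693         6.0854
  8         1.25         0.8254         6.6031
  9         1.25         0.7837         7.0529
  10      501.25       298.3594     2,983.5939
  Σ                    307.1170     3,024.3639
P = 307.1170; Macaulay duration = 3,024.3639 / 307.1170 = 9.84760 half-year periods = 4.92380 years.
Modified duration = D_Mac / (1 + y) = 4.92380 / 1.05325 = 4.67486 years.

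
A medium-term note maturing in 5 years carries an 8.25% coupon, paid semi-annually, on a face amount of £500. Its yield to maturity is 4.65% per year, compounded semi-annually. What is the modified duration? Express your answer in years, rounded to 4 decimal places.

4.1661 years

Periodic yield y = 0.02325. First find Macaulay duration:
  t   CF        PV=CF/(1+0.02325)^t    t·PV
  1       20.625        20.1564        20.1564
  2       20.625        19.6984        39.3968
  3       20.625        19.2508        57.7524
  4       20.625        18.8134        75.2535
  5       20.625        18.3859        91.9296
  6       20.625        17.9682       107.8089
  7       20.625        17.5599       122.9192
  8       20.625        17.1609       137.2872
  9       20.625        16.7710       150.9387
  10     520.625       413.7209     4,137.2092
  Σ                    579.4857     4,940.6519
P = 579.4857; Macaulay duration = 4,940.6519 / 579.4857 = 8.52593 half-year periods = 4.26296 years.
Modified duration = D_Mac / (1 + y) = 4.26296 / 1.02325 = 4.16610 years.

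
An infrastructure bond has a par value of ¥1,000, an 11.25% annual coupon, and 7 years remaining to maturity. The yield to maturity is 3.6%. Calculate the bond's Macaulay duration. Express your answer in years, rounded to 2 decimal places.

5.53 years

Periodic yield y = 0.036. Discount each cash flow and weight by its year:
  t   CF        PV=CF/(1+0.036)^t    t·PV
  1       112.50       108.5907       108.5907
  2       112.50       104.8173       209.6346
  3       112.50       101.1750       303.5250
  4       112.50        97.6593       390.6371
  5       112.50        94.2657       471.3286
  6       112.50        90.9901       545.9404
  7     1,112.50       868.5238     6,079.6667
  Σ                  1,466.0219     8,109.3232
Price P = Σ PV = 1,466.0219.
Macaulay duration = Σ(t·PV) / P = 8,109.3232 / 1,466.0219 = 5.53152 years.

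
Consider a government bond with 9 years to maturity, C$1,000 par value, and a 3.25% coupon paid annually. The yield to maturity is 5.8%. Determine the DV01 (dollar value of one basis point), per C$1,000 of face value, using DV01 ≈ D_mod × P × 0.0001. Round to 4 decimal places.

Periodic yield y = 0.058.
  t   CF        PV=CF/(1+0.058)^t    t·PV
  1        32.50        30.7183        30.7183
  2        32.50        29.0343        58.0687
  3        32.50        27.4427        82.3280
  4        32.50        25.9383       103.7530
  5        32.50        24.5163       122.5815
  6        32.50        23.1723       139.0339
  7        32.50        21.9020       153.3140
  8        32.50        20.7013       165.6106
  9     1,032.50       621.6115     5,594.5036
  Σ                    825.0370     6,449.9116
P = 825.0370; D_Mac = 7.81772 yrs; D_mod = 7.38915 yrs.
DV01 ≈ 7.38915 × 825.0370 × 0.0001 = 0.609632.

C$0.6096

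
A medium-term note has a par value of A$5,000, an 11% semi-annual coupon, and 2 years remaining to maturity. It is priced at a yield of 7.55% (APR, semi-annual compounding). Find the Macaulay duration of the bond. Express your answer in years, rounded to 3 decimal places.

Periodic yield y = 0.03775. Discount each cash flow and weight by its period:
  t   CF        PV=CF/(1+0.03775)^t    t·PV
  1       275.00       264.9964       264.9964
  2       275.00       255.3567       510.7133
  3       275.00       246.0676       738.2029
  4     5,275.00     4,548.3251    18,193.3003
  Σ                  5,314.7457    19,707.2128
Price P = Σ PV = 5,314.7457.
Macaulay duration = Σ(t·PV) / P = 19,707.2128 / 5,314.7457 = 3.70803 half-year periods.
In years: 3.70803 / 2 = 1.85401 years.

1.854 years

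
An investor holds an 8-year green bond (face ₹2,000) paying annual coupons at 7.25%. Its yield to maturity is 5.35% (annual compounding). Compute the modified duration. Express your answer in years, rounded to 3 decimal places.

6.118 years

Periodic yield y = 0.0535. First find Macaulay duration:
  t   CF        PV=CF/(1+0.0535)^t    t·PV
  1       145.00       137.6364       137.6364
  2       145.00       130.6468       261.2937
  3       145.00       124.0122       372.0366
  4       145.00       117.7145       470.8579
  5       145.00       111.7366       558.6828
  6       145.00       106.0622       636.3734
  7       145.00       100.6761       704.7324
  8     2,145.00     1,413.6796    11,309.4364
  Σ                  2,242.1644    14,451.0497
P = 2,242.1644; Macaulay duration = 14,451.0497 / 2,242.1644 = 6.44513 years.
Modified duration = D_Mac / (1 + y) = 6.44513 / 1.0535 = 6.11783 years.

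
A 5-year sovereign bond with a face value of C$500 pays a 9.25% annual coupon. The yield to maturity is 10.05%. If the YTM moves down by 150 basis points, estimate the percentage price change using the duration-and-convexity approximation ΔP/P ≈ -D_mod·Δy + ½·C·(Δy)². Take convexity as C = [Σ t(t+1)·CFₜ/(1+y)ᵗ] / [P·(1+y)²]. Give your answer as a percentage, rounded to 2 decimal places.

+5.96%

With y = 0.1005:
  t   CF        PV=CF/(1+0.1005)^t    t·PV        t(t+1)·PV
  1        46.25        42.0264        42.0264          84.0527
  2        46.25        38.1884        76.3768         229.1305
  3        46.25        34.7010       104.1029         416.4116
  4        46.25        31.5320       126.1280         630.6400
  5       546.25       338.4085     1,692.0423      10,152.2539
  Σ                    484.8562     2,040.6764      11,512.4888
P = 484.8562; D_Mac = 4.20883 yrs; D_mod = 3.82447 yrs; C = 19.60542.
Duration effect: -3.82447 × (-0.015) = +0.057367
Convexity effect: 0.5 × 19.60542 × (-0.015)² = +0.0022056
ΔP/P ≈ +0.057367 + 0.0022056 = +0.059573 = +5.9573%.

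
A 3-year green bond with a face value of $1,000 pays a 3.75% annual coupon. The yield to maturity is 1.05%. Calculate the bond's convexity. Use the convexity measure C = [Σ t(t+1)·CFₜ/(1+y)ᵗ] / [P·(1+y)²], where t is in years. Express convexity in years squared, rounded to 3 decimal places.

With y = 0.0105:
  t   CF        PV=CF/(1+0.0105)^t    t·PV        t(t+1)·PV
  1        37.50        37.1103        37.1103          74.2207
  2        37.50        36.7247        73.4495         220.3484
  3     1,037.50     1,005.4932     3,016.4797      12,065.9188
  Σ                  1,079.3283     3,127.0395      12,360.4879
P = 1,079.3283.
Convexity = Σ t(t+1)·PV / [P·(1+y)²] = 12,360.4879 / (1,079.3283 × 1.021110) = 11.21526.

11.215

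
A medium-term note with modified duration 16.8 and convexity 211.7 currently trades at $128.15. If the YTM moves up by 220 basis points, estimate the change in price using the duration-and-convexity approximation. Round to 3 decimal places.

Duration effect: -D_mod·Δy = -16.8 × (+0.022) = -0.369600
Convexity effect: ½·C·(Δy)² = 0.5 × 211.7 × (0.022)² = +0.0512314
ΔP/P ≈ -0.369600 + 0.0512314 = -0.3183686
ΔP ≈ 128.15 × (-0.3183686) = -40.79893609.

-$40.799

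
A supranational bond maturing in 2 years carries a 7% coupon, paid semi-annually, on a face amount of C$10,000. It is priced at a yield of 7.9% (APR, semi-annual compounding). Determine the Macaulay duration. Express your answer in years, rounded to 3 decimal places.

1.900 years

Periodic yield y = 0.0395. Discount each cash flow and weight by its period:
  t   CF        PV=CF/(1+0.0395)^t    t·PV
  1       350.00       336.7003       336.7003
  2       350.00       323.9060       647.8121
  3       350.00       311.5979       934.7938
  4    10,350.00     8,864.2577    35,457.0309
  Σ                  9,836.4621    37,376.3372
Price P = Σ PV = 9,836.4621.
Macaulay duration = Σ(t·PV) / P = 37,376.3372 / 9,836.4621 = 3.79977 half-year periods.
In years: 3.79977 / 2 = 1.89989 years.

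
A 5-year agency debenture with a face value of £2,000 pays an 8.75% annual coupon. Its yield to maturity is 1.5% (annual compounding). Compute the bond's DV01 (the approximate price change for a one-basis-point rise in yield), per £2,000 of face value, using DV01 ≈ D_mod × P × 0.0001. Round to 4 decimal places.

£1.1595

Periodic yield y = 0.015.
  t   CF        PV=CF/(1+0.015)^t    t·PV
  1       175.00       172.4138       172.4138
  2       175.00       169.8658       339.7316
  3       175.00       167.3555       502.0664
  4       175.00       164.8822       659.5290
  5     2,175.00     2,018.9662    10,094.8310
  Σ                  2,693.4835    11,768.5718
P = 2,693.4835; D_Mac = 4.36928 yrs; D_mod = 4.30471 yrs.
DV01 ≈ 4.30471 × 2,693.4835 × 0.0001 = 1.159465.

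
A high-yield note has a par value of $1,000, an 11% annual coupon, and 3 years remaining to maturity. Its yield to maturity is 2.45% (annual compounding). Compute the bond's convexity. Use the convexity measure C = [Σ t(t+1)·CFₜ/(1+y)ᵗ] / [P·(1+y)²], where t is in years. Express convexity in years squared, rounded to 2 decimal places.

10.13

With y = 0.0245:
  t   CF        PV=CF/(1+0.0245)^t    t·PV        t(t+1)·PV
  1       110.00       107.3694       107.3694         214.7389
  2       110.00       104.8018       209.6036         628.8108
  3     1,110.00     1,032.2552     3,096.7657      12,387.0627
  Σ                  1,244.4265     3,413.7387      13,230.6124
P = 1,244.4265.
Convexity = Σ t(t+1)·PV / [P·(1+y)²] = 13,230.6124 / (1,244.4265 × 1.049600) = 10.12947.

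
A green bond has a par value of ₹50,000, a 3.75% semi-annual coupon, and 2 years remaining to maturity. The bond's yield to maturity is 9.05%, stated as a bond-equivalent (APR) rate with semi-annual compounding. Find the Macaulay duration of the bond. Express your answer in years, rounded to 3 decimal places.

1.942 years

Periodic yield y = 0.04525. Discount each cash flow and weight by its period:
  t   CF        PV=CF/(1+0.04525)^t    t·PV
  1       937.50       896.9146       896.9146
  2       937.50       858.0862     1,716.1724
  3       937.50       820.9387     2,462.8162
  4    50,937.50    42,673.3680   170,693.4721
  Σ                 45,249.3076   175,769.3753
Price P = Σ PV = 45,249.3076.
Macaulay duration = Σ(t·PV) / P = 175,769.3753 / 45,249.3076 = 3.88447 half-year periods.
In years: 3.88447 / 2 = 1.94223 years.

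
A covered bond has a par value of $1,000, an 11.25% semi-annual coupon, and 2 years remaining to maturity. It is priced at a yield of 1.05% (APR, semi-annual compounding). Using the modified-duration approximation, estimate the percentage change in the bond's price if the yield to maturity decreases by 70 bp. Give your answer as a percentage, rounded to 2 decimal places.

Periodic yield y = 0.00525. Modified duration first:
  t   CF        PV=CF/(1+0.00525)^t    t·PV
  1        56.25        55.9562        55.9562
  2        56.25        55.6640       111.3280
  3        56.25        55.3733       166.1199
  4     1,056.25     1,034.3568     4,137.4274
  Σ                  1,201.3504     4,470.8315
P = 1,201.3504; D_Mac = 3.72151 half-year periods = 1.86075 yrs; D_mod = 1.86075/(1+0.00525) = 1.85103 yrs.
ΔP/P ≈ -D_mod · Δy = -1.85103 × (-0.007) = +0.012957 = +1.2957%.

+1.30%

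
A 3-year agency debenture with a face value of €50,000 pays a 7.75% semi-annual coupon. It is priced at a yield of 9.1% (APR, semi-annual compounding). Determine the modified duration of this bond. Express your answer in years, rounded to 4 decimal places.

2.6095 years

Periodic yield y = 0.0455. First find Macaulay duration:
  t   CF        PV=CF/(1+0.0455)^t    t·PV
  1     1,937.50     1,853.1803     1,853.1803
  2     1,937.50     1,772.5302     3,545.0603
  3     1,937.50     1,695.3899     5,086.1698
  4     1,937.50     1,621.6068     6,486.4273
  5     1,937.50     1,551.0347     7,755.1737
  6    51,937.50    39,768.2809   238,609.6857
  Σ                 48,262.0229   263,335.6971
P = 48,262.0229; Macaulay duration = 263,335.6971 / 48,262.0229 = 5.45638 half-year periods = 2.72819 years.
Modified duration = D_Mac / (1 + y) = 2.72819 / 1.0455 = 2.60946 years.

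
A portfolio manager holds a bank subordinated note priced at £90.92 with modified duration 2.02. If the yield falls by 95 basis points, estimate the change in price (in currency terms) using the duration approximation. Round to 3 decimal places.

+£1.745

Duration approximation: ΔP/P ≈ -D_mod · Δy = -2.02 × (-0.0095) = +0.019190.
ΔP ≈ 90.92 × (+0.019190) = +1.7447548.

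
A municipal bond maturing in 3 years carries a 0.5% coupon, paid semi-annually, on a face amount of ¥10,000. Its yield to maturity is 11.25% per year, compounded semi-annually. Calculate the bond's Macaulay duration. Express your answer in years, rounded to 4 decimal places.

2.9774 years

Periodic yield y = 0.05625. Discount each cash flow and weight by its period:
  t   CF        PV=CF/(1+0.05625)^t    t·PV
  1        25.00        23.6686        23.6686
  2        25.00        22.4082        44.8164
  3        25.00        21.2148        63.6445
  4        25.00        20.0851        80.3402
  5        25.00        19.0154        95.0772
  6    10,025.00     7,219.1165    43,314.6989
  Σ                  7,325.5086    43,622.2459
Price P = Σ PV = 7,325.5086.
Macaulay duration = Σ(t·PV) / P = 43,622.2459 / 7,325.5086 = 5.95484 half-year periods.
In years: 5.95484 / 2 = 2.97742 years.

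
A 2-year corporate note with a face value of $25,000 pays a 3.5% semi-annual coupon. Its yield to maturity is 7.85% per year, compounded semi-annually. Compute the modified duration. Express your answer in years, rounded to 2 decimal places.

1.87 years

Periodic yield y = 0.03925. First find Macaulay duration:
  t   CF        PV=CF/(1+0.03925)^t    t·PV
  1       437.50       420.9767       420.9767
  2       437.50       405.0774       810.1548
  3       437.50       389.7786     1,169.3357
  4    25,437.50    21,806.9182    87,227.6727
  Σ                 23,022.7508    89,628.1398
P = 23,022.7508; Macaulay duration = 89,628.1398 / 23,022.7508 = 3.89302 half-year periods = 1.94651 years.
Modified duration = D_Mac / (1 + y) = 1.94651 / 1.03925 = 1.87300 years.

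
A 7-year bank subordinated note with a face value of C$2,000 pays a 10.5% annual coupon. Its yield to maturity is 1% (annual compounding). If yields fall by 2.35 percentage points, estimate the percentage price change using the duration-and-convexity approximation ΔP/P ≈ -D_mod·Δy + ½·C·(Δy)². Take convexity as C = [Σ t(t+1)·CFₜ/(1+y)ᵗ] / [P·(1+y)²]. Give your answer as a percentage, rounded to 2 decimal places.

+14.38%

With y = 0.01:
  t   CF        PV=CF/(1+0.01)^t    t·PV        t(t+1)·PV
  1       210.00       207.9208       207.9208         415.8416
  2       210.00       205.8622       411.7243       1,235.1730
  3       210.00       203.8239       611.4718       2,445.8872
  4       210.00       201.8059       807.2235       4,036.1174
  5       210.00       199.8078       999.0390       5,994.2338
  6       210.00       197.8295     1,186.9770       8,308.8390
  7     2,210.00     2,061.3069    14,429.1483     115,433.1865
  Σ                  3,278.3570    18,653.5047     137,869.2785
P = 3,278.3570; D_Mac = 5.68989 yrs; D_mod = 5.63356 yrs; C = 41.22575.
Duration effect: -5.63356 × (-0.0235) = +0.132389
Convexity effect: 0.5 × 41.22575 × (-0.0235)² = +0.0113835
ΔP/P ≈ +0.132389 + 0.0113835 = +0.143772 = +14.3772%.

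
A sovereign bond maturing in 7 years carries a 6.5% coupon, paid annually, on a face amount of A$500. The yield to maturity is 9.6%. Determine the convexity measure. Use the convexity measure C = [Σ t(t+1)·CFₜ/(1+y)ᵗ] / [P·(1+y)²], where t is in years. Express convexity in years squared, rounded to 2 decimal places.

35.52

With y = 0.096:
  t   CF        PV=CF/(1+0.096)^t    t·PV        t(t+1)·PV
  1        32.50        29.6533        29.6533          59.3066
  2        32.50        27.0559        54.1118         162.3355
  3        32.50        24.6861        74.0582         296.2327
  4        32.50        22.5238        90.0951         450.4755
  5        32.50        20.5509       102.7544         616.5266
  6        32.50        18.7508       112.5049         787.5340
  7       532.50       280.3146     1,962.2023      15,697.6181
  Σ                    423.5353     2,425.3799      18,070.0290
P = 423.5353.
Convexity = Σ t(t+1)·PV / [P·(1+y)²] = 18,070.0290 / (423.5353 × 1.201216) = 35.51797.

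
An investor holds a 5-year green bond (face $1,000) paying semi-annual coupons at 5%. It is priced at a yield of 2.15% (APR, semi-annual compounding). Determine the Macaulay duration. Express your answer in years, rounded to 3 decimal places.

Periodic yield y = 0.01075. Discount each cash flow and weight by its period:
  t   CF        PV=CF/(1+0.01075)^t    t·PV
  1        25.00        24.7341        24.7341
  2        25.00        24.4710        48.9421
  3        25.00        24.2108        72.6323
  4        25.00        23.9533        95.8131
  5        25.00        23.6985       118.4926
  6        25.00        23.4465       140.6788
  7        25.00        23.1971       162.3797
  8        25.00        22.9504       183.6031
  9        25.00        22.7063       204.3566
  10    1,025.00       921.0567     9,210.5670
  Σ                  1,134.4247    10,262.1995
Price P = Σ PV = 1,134.4247.
Macaulay duration = Σ(t·PV) / P = 10,262.1995 / 1,134.4247 = 9.04617 half-year periods.
In years: 9.04617 / 2 = 4.52309 years.

4.523 years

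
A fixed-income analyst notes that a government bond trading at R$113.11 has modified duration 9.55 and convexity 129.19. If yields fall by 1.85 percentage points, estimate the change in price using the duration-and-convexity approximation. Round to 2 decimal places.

+R$22.48

Duration effect: -D_mod·Δy = -9.55 × (-0.0185) = +0.176675
Convexity effect: ½·C·(Δy)² = 0.5 × 129.19 × (-0.0185)² = +0.02210763875
ΔP/P ≈ +0.176675 + 0.02210763875 = +0.19878263875
ΔP ≈ 113.11 × (+0.19878263875) = +22.4843042690125.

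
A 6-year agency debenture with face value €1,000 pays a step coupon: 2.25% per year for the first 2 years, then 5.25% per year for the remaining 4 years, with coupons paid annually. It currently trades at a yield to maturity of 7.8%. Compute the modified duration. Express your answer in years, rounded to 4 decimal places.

Periodic yield y = 0.078. First find Macaulay duration:
  t   CF        PV=CF/(1+0.078)^t    t·PV
  1        22.50        20.8720        20.8720
  2        22.50        19.3618        38.7235
  3        52.50        41.9086       125.7258
  4        52.50        38.8762       155.5050
  5        52.50        36.0633       180.3165
  6     1,052.50       670.6710     4,024.0261
  Σ                    827.7529     4,545.1689
P = 827.7529; Macaulay duration = 4,545.1689 / 827.7529 = 5.49097 years.
Modified duration = D_Mac / (1 + y) = 5.49097 / 1.078 = 5.09367 years.

5.0937 years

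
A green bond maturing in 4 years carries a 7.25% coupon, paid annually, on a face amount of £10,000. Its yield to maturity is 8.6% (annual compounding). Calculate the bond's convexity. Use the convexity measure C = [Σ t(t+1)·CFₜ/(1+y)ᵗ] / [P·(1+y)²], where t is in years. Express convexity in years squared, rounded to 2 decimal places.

With y = 0.086:
  t   CF        PV=CF/(1+0.086)^t    t·PV        t(t+1)·PV
  1       725.00       667.5875       667.5875       1,335.1750
  2       725.00       614.7214     1,229.4429       3,688.3286
  3       725.00       566.0418     1,698.1255       6,792.5020
  4    10,725.00     7,710.4194    30,841.6775     154,208.3873
  Σ                  9,558.7701    34,436.8333     166,024.3929
P = 9,558.7701.
Convexity = Σ t(t+1)·PV / [P·(1+y)²] = 166,024.3929 / (9,558.7701 × 1.179396) = 14.72686.

14.73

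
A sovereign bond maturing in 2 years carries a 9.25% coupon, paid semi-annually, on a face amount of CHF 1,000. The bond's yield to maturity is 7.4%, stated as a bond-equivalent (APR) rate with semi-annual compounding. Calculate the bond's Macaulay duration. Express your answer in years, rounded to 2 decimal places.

1.87 years

Periodic yield y = 0.037. Discount each cash flow and weight by its period:
  t   CF        PV=CF/(1+0.037)^t    t·PV
  1        46.25        44.5998        44.5998
  2        46.25        43.0085        86.0170
  3        46.25        41.4740       124.4219
  4     1,046.25       904.7330     3,618.9321
  Σ                  1,033.8153     3,873.9708
Price P = Σ PV = 1,033.8153.
Macaulay duration = Σ(t·PV) / P = 3,873.9708 / 1,033.8153 = 3.74726 half-year periods.
In years: 3.74726 / 2 = 1.87363 years.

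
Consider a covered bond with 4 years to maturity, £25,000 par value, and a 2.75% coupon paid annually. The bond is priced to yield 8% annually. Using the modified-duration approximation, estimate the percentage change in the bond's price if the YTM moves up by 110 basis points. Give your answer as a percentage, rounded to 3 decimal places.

Periodic yield y = 0.08. Modified duration first:
  t   CF        PV=CF/(1+0.08)^t    t·PV
  1       687.50       636.5741       636.5741
  2       687.50       589.4204     1,178.8409
  3       687.50       545.7597     1,637.2790
  4    25,687.50    18,881.0793    75,524.3174
  Σ                 20,652.8335    78,977.0113
P = 20,652.8335; D_Mac = 3.82403 yrs; D_mod = 3.82403/(1+0.08) = 3.54077 yrs.
ΔP/P ≈ -D_mod · Δy = -3.54077 × (+0.011) = -0.038948 = -3.8948%.

-3.895%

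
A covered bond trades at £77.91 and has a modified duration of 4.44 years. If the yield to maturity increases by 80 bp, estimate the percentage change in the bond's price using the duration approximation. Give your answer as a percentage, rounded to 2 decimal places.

Duration approximation: ΔP/P ≈ -D_mod · Δy = -4.44 × (+0.008) = -0.035520.
As a percentage: -3.5520%.

-3.55%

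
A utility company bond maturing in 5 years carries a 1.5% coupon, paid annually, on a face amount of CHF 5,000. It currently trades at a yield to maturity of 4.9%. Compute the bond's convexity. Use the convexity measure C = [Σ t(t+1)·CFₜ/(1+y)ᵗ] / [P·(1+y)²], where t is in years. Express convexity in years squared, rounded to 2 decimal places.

26.11

With y = 0.049:
  t   CF        PV=CF/(1+0.049)^t    t·PV        t(t+1)·PV
  1        75.00        71.4967        71.4967         142.9933
  2        75.00        68.1570       136.3139         408.9418
  3        75.00        64.9733       194.9198         779.6794
  4        75.00        61.9383       247.7532       1,238.7661
  5     5,075.00     3,995.3847    19,976.9237     119,861.5419
  Σ                  4,261.9500    20,627.4073     122,431.9226
P = 4,261.9500.
Convexity = Σ t(t+1)·PV / [P·(1+y)²] = 122,431.9226 / (4,261.9500 × 1.100401) = 26.10570.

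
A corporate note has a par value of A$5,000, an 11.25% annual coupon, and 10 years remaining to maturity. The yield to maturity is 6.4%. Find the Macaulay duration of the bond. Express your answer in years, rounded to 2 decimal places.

6.99 years

Periodic yield y = 0.064. Discount each cash flow and weight by its year:
  t   CF        PV=CF/(1+0.064)^t    t·PV
  1       562.50       528.6654       528.6654
  2       562.50       496.8660       993.7320
  3       562.50       466.9793     1,400.9379
  4       562.50       438.8903     1,755.5613
  5       562.50       412.4909     2,062.4546
  6       562.50       387.6794     2,326.0766
  7       562.50       364.3604     2,550.5226
  8       562.50       342.4440     2,739.5516
  9       562.50       321.8458     2,896.6124
  10    5,562.50     2,991.2571    29,912.5711
  Σ                  6,751.4787    47,166.6856
Price P = Σ PV = 6,751.4787.
Macaulay duration = Σ(t·PV) / P = 47,166.6856 / 6,751.4787 = 6.98613 years.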